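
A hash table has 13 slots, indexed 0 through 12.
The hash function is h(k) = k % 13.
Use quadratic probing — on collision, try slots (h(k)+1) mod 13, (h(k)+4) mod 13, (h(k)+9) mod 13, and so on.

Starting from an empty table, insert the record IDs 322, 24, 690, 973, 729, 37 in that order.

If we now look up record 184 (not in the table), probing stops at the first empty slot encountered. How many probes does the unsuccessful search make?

Insert 322: h=10, slot 10 empty -> index 10.
Insert 24: h=11, slot 11 empty -> index 11.
Insert 690: h=1, slot 1 empty -> index 1.
Insert 973: h=11, slot 11 occupied -> index 12.
Insert 729: h=1, slot 1 occupied -> index 2.
Insert 37: h=11, slots 11,12,2 occupied -> index 7.
Table: [∅, 690, 729, ∅, ∅, ∅, ∅, 37, ∅, ∅, 322, 24, 973]
Lookup 184: h=2, probe 2,3 → slot 3 empty, not found.

2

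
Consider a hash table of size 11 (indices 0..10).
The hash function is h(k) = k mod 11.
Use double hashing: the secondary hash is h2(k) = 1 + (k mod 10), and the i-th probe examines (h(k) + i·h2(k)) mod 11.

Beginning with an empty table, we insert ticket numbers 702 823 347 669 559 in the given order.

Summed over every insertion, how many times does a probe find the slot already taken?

702 hashes to 9; slot 9 is free -> place at 9.
823 hashes to 9, h2=4; 9 taken -> place at 2.
347 hashes to 6; slot 6 is free -> place at 6.
669 hashes to 9, h2=10; 9 taken -> place at 8.
559 hashes to 9, h2=10; 9,8 taken -> place at 7.
Table: [., ., 823, ., ., ., 347, 559, 669, 702, .]

4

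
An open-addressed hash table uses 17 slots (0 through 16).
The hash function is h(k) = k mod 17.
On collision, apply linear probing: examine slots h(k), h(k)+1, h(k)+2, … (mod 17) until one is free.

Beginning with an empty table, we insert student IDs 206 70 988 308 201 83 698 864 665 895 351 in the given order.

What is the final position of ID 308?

206 hashes to 2; slot 2 is free => place at 2.
70 hashes to 2; 2 taken => place at 3.
988 hashes to 2; 2,3 taken => place at 4.
308 hashes to 2; 2,3,4 taken => place at 5.
201 hashes to 14; slot 14 is free => place at 14.
83 hashes to 15; slot 15 is free => place at 15.
698 hashes to 1; slot 1 is free => place at 1.
864 hashes to 14; 14,15 taken => place at 16.
665 hashes to 2; 2,3,4,5 taken => place at 6.
895 hashes to 11; slot 11 is free => place at 11.
351 hashes to 11; 11 taken => place at 12.
Table: [_, 698, 206, 70, 988, 308, 665, _, _, _, _, 895, 351, _, 201, 83, 864]

5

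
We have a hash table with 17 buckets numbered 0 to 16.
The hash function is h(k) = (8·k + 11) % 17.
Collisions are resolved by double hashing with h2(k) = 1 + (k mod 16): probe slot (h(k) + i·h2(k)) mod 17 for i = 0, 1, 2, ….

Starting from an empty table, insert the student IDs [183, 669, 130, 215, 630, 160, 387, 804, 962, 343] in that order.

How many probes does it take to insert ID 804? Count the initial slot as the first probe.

183: h=13 -> slot 13
669: h=8 -> slot 8
130: h=14 -> slot 14
215: h=14, h2=8, probe 14,5 -> slot 5
630: h=2 -> slot 2
160: h=16 -> slot 16
387: h=13, h2=4, probe 13,0 -> slot 0
804: h=0, h2=5, probe 0,5,10 -> slot 10
962: h=6 -> slot 6
343: h=1 -> slot 1
Table: [387, 343, 630, _, _, 215, 962, _, 669, _, 804, _, _, 183, 130, _, 160]

3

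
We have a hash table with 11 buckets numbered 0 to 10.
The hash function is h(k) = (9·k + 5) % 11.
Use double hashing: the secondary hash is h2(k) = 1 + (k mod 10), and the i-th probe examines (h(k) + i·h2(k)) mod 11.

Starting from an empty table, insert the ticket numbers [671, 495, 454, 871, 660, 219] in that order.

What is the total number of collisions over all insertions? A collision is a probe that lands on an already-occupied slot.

671: h=5 => slot 5
495: h=5, h2=6, probe 5,0 => slot 0
454: h=10 => slot 10
871: h=1 => slot 1
660: h=5, h2=1, probe 5,6 => slot 6
219: h=7 => slot 7
Table: [495, 871, ∅, ∅, ∅, 671, 660, 219, ∅, ∅, 454]

2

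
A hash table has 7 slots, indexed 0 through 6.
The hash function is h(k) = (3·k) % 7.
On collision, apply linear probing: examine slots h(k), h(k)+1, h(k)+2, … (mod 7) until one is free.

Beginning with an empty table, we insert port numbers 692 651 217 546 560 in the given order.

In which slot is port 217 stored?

692: h=4 → slot 4
651: h=0 → slot 0
217: h=0, probe 0,1 → slot 1
546: h=0, probe 0,1,2 → slot 2
560: h=0, probe 0,1,2,3 → slot 3
Table: [651, 217, 546, 560, 692, ., .]

1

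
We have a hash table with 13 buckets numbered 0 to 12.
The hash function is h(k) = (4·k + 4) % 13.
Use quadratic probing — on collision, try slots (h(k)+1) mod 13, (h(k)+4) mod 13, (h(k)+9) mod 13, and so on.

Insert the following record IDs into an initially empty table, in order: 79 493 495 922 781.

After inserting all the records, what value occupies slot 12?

79 hashes to 8; slot 8 is free → place at 8.
493 hashes to 0; slot 0 is free → place at 0.
495 hashes to 8; 8 taken → place at 9.
922 hashes to 0; 0 taken → place at 1.
781 hashes to 8; 8,9 taken → place at 12.
Table: [493, 922, ., ., ., ., ., ., 79, 495, ., ., 781]

781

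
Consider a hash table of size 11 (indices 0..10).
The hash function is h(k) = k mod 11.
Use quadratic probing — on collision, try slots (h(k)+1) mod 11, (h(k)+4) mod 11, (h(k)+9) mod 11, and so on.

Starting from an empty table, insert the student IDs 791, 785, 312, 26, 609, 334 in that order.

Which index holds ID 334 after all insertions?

Insert 791: h=10, slot 10 empty -> index 10.
Insert 785: h=4, slot 4 empty -> index 4.
Insert 312: h=4, slot 4 occupied -> index 5.
Insert 26: h=4, slots 4,5 occupied -> index 8.
Insert 609: h=4, slots 4,5,8 occupied -> index 2.
Insert 334: h=4, slots 4,5,8,2 occupied -> index 9.
Table: [-, -, 609, -, 785, 312, -, -, 26, 334, 791]

9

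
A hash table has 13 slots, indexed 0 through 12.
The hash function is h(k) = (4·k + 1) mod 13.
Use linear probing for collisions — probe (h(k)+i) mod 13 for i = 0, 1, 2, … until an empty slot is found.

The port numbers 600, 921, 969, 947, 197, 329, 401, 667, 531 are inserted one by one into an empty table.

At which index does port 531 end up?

11

600 hashes to 9; slot 9 is free => place at 9.
921 hashes to 6; slot 6 is free => place at 6.
969 hashes to 3; slot 3 is free => place at 3.
947 hashes to 6; 6 taken => place at 7.
197 hashes to 9; 9 taken => place at 10.
329 hashes to 4; slot 4 is free => place at 4.
401 hashes to 6; 6,7 taken => place at 8.
667 hashes to 4; 4 taken => place at 5.
531 hashes to 6; 6,7,8,9,10 taken => place at 11.
Table: [∅, ∅, ∅, 969, 329, 667, 921, 947, 401, 600, 197, 531, ∅]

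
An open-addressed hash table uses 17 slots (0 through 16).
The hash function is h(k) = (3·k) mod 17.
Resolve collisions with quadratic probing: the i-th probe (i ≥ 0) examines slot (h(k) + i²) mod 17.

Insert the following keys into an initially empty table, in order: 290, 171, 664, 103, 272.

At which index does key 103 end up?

Insert 290: h=3, slot 3 empty => index 3.
Insert 171: h=3, slot 3 occupied => index 4.
Insert 664: h=3, slots 3,4 occupied => index 7.
Insert 103: h=3, slots 3,4,7 occupied => index 12.
Insert 272: h=0, slot 0 empty => index 0.
Table: [272, _, _, 290, 171, _, _, 664, _, _, _, _, 103, _, _, _, _]

12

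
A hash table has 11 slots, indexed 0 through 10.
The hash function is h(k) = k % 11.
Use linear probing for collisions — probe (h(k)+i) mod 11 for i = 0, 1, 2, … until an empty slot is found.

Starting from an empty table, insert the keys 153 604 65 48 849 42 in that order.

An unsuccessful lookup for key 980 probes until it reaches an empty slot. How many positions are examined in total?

3

Insert 153: h=10, slot 10 empty => index 10.
Insert 604: h=10, slot 10 occupied => index 0.
Insert 65: h=10, slots 10,0 occupied => index 1.
Insert 48: h=4, slot 4 empty => index 4.
Insert 849: h=2, slot 2 empty => index 2.
Insert 42: h=9, slot 9 empty => index 9.
Table: [604, 65, 849, ∅, 48, ∅, ∅, ∅, ∅, 42, 153]
Lookup 980: h=1, probe 1,2,3 → slot 3 empty, not found.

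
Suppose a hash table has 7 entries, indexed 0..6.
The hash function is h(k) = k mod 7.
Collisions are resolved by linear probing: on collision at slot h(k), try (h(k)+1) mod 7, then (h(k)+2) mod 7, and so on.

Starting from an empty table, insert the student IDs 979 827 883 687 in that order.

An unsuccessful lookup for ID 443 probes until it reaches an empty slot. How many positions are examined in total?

3

Insert 979: h=6, slot 6 empty -> index 6.
Insert 827: h=1, slot 1 empty -> index 1.
Insert 883: h=1, slot 1 occupied -> index 2.
Insert 687: h=1, slots 1,2 occupied -> index 3.
Table: [., 827, 883, 687, ., ., 979]
Lookup 443: h=2, probe 2,3,4 → slot 4 empty, not found.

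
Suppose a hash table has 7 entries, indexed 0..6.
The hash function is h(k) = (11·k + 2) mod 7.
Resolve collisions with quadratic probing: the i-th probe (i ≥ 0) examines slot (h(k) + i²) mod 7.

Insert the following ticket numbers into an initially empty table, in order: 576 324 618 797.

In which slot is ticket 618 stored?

0

576: h=3 → slot 3
324: h=3, probe 3,4 → slot 4
618: h=3, probe 3,4,0 → slot 0
797: h=5 → slot 5
Table: [618, —, —, 576, 324, 797, —]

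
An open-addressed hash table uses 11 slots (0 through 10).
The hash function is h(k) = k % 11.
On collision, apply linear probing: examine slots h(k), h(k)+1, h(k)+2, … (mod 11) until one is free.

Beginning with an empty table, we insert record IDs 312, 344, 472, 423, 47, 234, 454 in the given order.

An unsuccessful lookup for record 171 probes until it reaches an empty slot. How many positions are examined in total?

4

312: h=4 → slot 4
344: h=3 → slot 3
472: h=10 → slot 10
423: h=5 → slot 5
47: h=3, probe 3,4,5,6 → slot 6
234: h=3, probe 3,4,5,6,7 → slot 7
454: h=3, probe 3,4,5,6,7,8 → slot 8
Table: [—, —, —, 344, 312, 423, 47, 234, 454, —, 472]
Lookup 171: h=6, probe 6,7,8,9 → slot 9 empty, not found.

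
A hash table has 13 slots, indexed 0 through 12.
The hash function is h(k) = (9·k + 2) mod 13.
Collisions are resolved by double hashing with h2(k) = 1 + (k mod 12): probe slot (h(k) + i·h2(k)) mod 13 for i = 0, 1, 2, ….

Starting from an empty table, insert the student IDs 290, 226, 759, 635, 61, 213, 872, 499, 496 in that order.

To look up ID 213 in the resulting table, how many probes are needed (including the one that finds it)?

290 hashes to 12; slot 12 is free -> place at 12.
226 hashes to 8; slot 8 is free -> place at 8.
759 hashes to 8, h2=4; 8,12 taken -> place at 3.
635 hashes to 10; slot 10 is free -> place at 10.
61 hashes to 5; slot 5 is free -> place at 5.
213 hashes to 8, h2=10; 8,5 taken -> place at 2.
872 hashes to 11; slot 11 is free -> place at 11.
499 hashes to 8, h2=8; 8,3,11 taken -> place at 6.
496 hashes to 7; slot 7 is free -> place at 7.
Table: [-, -, 213, 759, -, 61, 499, 496, 226, -, 635, 872, 290]
Lookup 213: h=8, h2=10, probe 8,5,2 → found at 2.

3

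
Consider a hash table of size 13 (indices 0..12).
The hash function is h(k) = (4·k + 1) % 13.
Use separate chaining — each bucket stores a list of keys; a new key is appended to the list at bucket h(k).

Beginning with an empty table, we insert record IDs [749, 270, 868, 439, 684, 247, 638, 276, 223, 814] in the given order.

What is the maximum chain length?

3

749 -> bucket 7
270 -> bucket 2
868 -> bucket 2 (collision)
439 -> bucket 2 (collision)
684 -> bucket 7 (collision)
247 -> bucket 1
638 -> bucket 5
276 -> bucket 0
223 -> bucket 9
814 -> bucket 7 (collision)
Final buckets:
0: 276
1: 247
2: 270 -> 868 -> 439
3: .
4: .
5: 638
6: .
7: 749 -> 684 -> 814
8: .
9: 223
10: .
11: .
12: .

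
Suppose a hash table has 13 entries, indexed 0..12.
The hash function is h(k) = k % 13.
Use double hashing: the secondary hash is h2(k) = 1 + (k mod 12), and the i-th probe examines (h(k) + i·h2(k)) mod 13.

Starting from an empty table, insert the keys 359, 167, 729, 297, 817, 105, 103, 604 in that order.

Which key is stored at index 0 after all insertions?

817

Insert 359: h=8, slot 8 empty → index 8.
Insert 167: h=11, slot 11 empty → index 11.
Insert 729: h=1, slot 1 empty → index 1.
Insert 297: h=11, h2=10, slots 11,8 occupied → index 5.
Insert 817: h=11, h2=2, slot 11 occupied → index 0.
Insert 105: h=1, h2=10, slots 1,11,8,5 occupied → index 2.
Insert 103: h=12, slot 12 empty → index 12.
Insert 604: h=6, slot 6 empty → index 6.
Table: [817, 729, 105, ., ., 297, 604, ., 359, ., ., 167, 103]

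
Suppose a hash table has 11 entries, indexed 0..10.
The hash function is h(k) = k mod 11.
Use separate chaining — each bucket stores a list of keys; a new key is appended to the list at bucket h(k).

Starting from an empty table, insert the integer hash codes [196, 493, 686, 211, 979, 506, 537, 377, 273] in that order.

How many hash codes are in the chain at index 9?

4

Insert 196: h=9, bucket 9 empty -> new chain.
Insert 493: h=9, bucket 9 nonempty -> append to chain.
Insert 686: h=4, bucket 4 empty -> new chain.
Insert 211: h=2, bucket 2 empty -> new chain.
Insert 979: h=0, bucket 0 empty -> new chain.
Insert 506: h=0, bucket 0 nonempty -> append to chain.
Insert 537: h=9, bucket 9 nonempty -> append to chain.
Insert 377: h=3, bucket 3 empty -> new chain.
Insert 273: h=9, bucket 9 nonempty -> append to chain.
Final buckets:
0: 979 -> 506
1: .
2: 211
3: 377
4: 686
5: .
6: .
7: .
8: .
9: 196 -> 493 -> 537 -> 273
10: .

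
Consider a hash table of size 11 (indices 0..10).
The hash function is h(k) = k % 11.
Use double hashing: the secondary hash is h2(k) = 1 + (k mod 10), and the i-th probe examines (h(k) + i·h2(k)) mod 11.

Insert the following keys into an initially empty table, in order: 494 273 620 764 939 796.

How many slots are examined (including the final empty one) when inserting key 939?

2

494: h=10 => slot 10
273: h=9 => slot 9
620: h=4 => slot 4
764: h=5 => slot 5
939: h=4, h2=10, probe 4,3 => slot 3
796: h=4, h2=7, probe 4,0 => slot 0
Table: [796, ∅, ∅, 939, 620, 764, ∅, ∅, ∅, 273, 494]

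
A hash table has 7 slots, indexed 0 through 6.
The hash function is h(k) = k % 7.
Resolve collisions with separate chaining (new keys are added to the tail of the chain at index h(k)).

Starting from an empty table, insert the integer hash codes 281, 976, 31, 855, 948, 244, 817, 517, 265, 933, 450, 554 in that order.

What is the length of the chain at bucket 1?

Insert 281: h=1, bucket 1 empty → new chain.
Insert 976: h=3, bucket 3 empty → new chain.
Insert 31: h=3, bucket 3 nonempty → append to chain.
Insert 855: h=1, bucket 1 nonempty → append to chain.
Insert 948: h=3, bucket 3 nonempty → append to chain.
Insert 244: h=6, bucket 6 empty → new chain.
Insert 817: h=5, bucket 5 empty → new chain.
Insert 517: h=6, bucket 6 nonempty → append to chain.
Insert 265: h=6, bucket 6 nonempty → append to chain.
Insert 933: h=2, bucket 2 empty → new chain.
Insert 450: h=2, bucket 2 nonempty → append to chain.
Insert 554: h=1, bucket 1 nonempty → append to chain.
Final buckets:
0: —
1: 281 -> 855 -> 554
2: 933 -> 450
3: 976 -> 31 -> 948
4: —
5: 817
6: 244 -> 517 -> 265

3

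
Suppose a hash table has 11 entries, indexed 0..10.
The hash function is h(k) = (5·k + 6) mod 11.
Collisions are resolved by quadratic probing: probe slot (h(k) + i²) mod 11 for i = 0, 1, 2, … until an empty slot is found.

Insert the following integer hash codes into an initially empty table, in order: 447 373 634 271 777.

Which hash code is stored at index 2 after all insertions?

777

447: h=8 → slot 8
373: h=1 → slot 1
634: h=8, probe 8,9 → slot 9
271: h=8, probe 8,9,1,6 → slot 6
777: h=8, probe 8,9,1,6,2 → slot 2
Table: [∅, 373, 777, ∅, ∅, ∅, 271, ∅, 447, 634, ∅]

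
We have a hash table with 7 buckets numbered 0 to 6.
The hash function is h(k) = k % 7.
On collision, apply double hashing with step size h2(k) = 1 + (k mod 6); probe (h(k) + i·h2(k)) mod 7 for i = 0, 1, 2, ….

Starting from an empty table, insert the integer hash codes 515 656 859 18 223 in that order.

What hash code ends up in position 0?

859

515 hashes to 4; slot 4 is free → place at 4.
656 hashes to 5; slot 5 is free → place at 5.
859 hashes to 5, h2=2; 5 taken → place at 0.
18 hashes to 4, h2=1; 4,5 taken → place at 6.
223 hashes to 6, h2=2; 6 taken → place at 1.
Table: [859, 223, _, _, 515, 656, 18]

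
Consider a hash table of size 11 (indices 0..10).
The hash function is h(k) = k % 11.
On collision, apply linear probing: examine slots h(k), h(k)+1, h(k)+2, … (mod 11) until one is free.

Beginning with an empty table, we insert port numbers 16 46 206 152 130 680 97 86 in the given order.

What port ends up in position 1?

97

16: h=5 => slot 5
46: h=2 => slot 2
206: h=8 => slot 8
152: h=9 => slot 9
130: h=9, probe 9,10 => slot 10
680: h=9, probe 9,10,0 => slot 0
97: h=9, probe 9,10,0,1 => slot 1
86: h=9, probe 9,10,0,1,2,3 => slot 3
Table: [680, 97, 46, 86, ., 16, ., ., 206, 152, 130]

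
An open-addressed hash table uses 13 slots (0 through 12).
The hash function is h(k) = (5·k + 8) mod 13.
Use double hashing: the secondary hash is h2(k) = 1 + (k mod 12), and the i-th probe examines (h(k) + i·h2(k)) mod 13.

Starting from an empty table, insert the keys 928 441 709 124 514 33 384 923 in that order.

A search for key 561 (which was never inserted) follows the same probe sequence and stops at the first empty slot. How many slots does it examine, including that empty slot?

3

928: h=7 -> slot 7
441: h=3 -> slot 3
709: h=4 -> slot 4
124: h=4, h2=5, probe 4,9 -> slot 9
514: h=4, h2=11, probe 4,2 -> slot 2
33: h=4, h2=10, probe 4,1 -> slot 1
384: h=4, h2=1, probe 4,5 -> slot 5
923: h=8 -> slot 8
Table: [∅, 33, 514, 441, 709, 384, ∅, 928, 923, 124, ∅, ∅, ∅]
Lookup 561: h=5, h2=10, probe 5,2,12 → slot 12 empty, not found.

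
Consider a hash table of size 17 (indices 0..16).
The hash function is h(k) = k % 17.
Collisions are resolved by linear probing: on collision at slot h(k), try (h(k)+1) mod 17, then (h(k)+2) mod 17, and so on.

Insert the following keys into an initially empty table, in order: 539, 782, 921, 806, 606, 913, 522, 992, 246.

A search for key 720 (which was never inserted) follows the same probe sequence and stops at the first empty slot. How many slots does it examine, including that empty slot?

4

539 hashes to 12; slot 12 is free => place at 12.
782 hashes to 0; slot 0 is free => place at 0.
921 hashes to 3; slot 3 is free => place at 3.
806 hashes to 7; slot 7 is free => place at 7.
606 hashes to 11; slot 11 is free => place at 11.
913 hashes to 12; 12 taken => place at 13.
522 hashes to 12; 12,13 taken => place at 14.
992 hashes to 6; slot 6 is free => place at 6.
246 hashes to 8; slot 8 is free => place at 8.
Table: [782, _, _, 921, _, _, 992, 806, 246, _, _, 606, 539, 913, 522, _, _]
Lookup 720: h=6, probe 6,7,8,9 → slot 9 empty, not found.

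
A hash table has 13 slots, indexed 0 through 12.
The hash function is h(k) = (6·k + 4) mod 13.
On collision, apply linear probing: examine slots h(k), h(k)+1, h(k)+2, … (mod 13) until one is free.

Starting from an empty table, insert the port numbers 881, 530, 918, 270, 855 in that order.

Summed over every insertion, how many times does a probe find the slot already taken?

Insert 881: h=12, slot 12 empty -> index 12.
Insert 530: h=12, slot 12 occupied -> index 0.
Insert 918: h=0, slot 0 occupied -> index 1.
Insert 270: h=12, slots 12,0,1 occupied -> index 2.
Insert 855: h=12, slots 12,0,1,2 occupied -> index 3.
Table: [530, 918, 270, 855, -, -, -, -, -, -, -, -, 881]

9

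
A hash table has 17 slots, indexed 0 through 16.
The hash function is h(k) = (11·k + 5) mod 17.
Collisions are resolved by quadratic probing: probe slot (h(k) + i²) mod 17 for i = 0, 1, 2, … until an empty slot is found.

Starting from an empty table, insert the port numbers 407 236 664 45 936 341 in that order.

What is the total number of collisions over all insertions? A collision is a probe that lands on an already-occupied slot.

5

407 hashes to 11; slot 11 is free -> place at 11.
236 hashes to 0; slot 0 is free -> place at 0.
664 hashes to 16; slot 16 is free -> place at 16.
45 hashes to 7; slot 7 is free -> place at 7.
936 hashes to 16; 16,0 taken -> place at 3.
341 hashes to 16; 16,0,3 taken -> place at 8.
Table: [236, ∅, ∅, 936, ∅, ∅, ∅, 45, 341, ∅, ∅, 407, ∅, ∅, ∅, ∅, 664]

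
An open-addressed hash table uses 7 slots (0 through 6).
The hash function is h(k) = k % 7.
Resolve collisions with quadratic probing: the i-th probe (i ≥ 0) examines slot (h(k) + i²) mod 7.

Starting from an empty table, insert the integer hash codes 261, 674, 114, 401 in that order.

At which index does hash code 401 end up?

4

261: h=2 -> slot 2
674: h=2, probe 2,3 -> slot 3
114: h=2, probe 2,3,6 -> slot 6
401: h=2, probe 2,3,6,4 -> slot 4
Table: [_, _, 261, 674, 401, _, 114]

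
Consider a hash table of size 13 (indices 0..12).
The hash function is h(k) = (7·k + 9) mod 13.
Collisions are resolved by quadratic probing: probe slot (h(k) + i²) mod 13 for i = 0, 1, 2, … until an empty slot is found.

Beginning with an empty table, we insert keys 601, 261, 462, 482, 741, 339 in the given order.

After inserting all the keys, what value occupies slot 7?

482

601: h=4 → slot 4
261: h=3 → slot 3
462: h=6 → slot 6
482: h=3, probe 3,4,7 → slot 7
741: h=9 → slot 9
339: h=3, probe 3,4,7,12 → slot 12
Table: [_, _, _, 261, 601, _, 462, 482, _, 741, _, _, 339]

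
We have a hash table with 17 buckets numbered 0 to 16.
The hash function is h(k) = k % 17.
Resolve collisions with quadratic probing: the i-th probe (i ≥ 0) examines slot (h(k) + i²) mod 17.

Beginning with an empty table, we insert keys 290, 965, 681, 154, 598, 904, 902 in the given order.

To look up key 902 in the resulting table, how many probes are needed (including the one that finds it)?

4

290: h=1 => slot 1
965: h=13 => slot 13
681: h=1, probe 1,2 => slot 2
154: h=1, probe 1,2,5 => slot 5
598: h=3 => slot 3
904: h=3, probe 3,4 => slot 4
902: h=1, probe 1,2,5,10 => slot 10
Table: [—, 290, 681, 598, 904, 154, —, —, —, —, 902, —, —, 965, —, —, —]
Lookup 902: h=1, probe 1,2,5,10 → found at 10.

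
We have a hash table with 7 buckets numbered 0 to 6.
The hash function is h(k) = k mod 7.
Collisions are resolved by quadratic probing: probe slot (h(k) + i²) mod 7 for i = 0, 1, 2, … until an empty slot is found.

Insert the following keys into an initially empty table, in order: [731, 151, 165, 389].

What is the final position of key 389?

1

731 hashes to 3; slot 3 is free -> place at 3.
151 hashes to 4; slot 4 is free -> place at 4.
165 hashes to 4; 4 taken -> place at 5.
389 hashes to 4; 4,5 taken -> place at 1.
Table: [-, 389, -, 731, 151, 165, -]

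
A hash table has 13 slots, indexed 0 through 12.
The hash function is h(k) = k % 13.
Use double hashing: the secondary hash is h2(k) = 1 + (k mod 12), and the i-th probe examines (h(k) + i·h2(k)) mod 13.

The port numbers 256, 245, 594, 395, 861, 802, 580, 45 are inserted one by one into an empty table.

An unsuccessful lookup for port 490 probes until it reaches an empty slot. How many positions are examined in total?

5

256: h=9 -> slot 9
245: h=11 -> slot 11
594: h=9, h2=7, probe 9,3 -> slot 3
395: h=5 -> slot 5
861: h=3, h2=10, probe 3,0 -> slot 0
802: h=9, h2=11, probe 9,7 -> slot 7
580: h=8 -> slot 8
45: h=6 -> slot 6
Table: [861, -, -, 594, -, 395, 45, 802, 580, 256, -, 245, -]
Lookup 490: h=9, h2=11, probe 9,7,5,3,1 → slot 1 empty, not found.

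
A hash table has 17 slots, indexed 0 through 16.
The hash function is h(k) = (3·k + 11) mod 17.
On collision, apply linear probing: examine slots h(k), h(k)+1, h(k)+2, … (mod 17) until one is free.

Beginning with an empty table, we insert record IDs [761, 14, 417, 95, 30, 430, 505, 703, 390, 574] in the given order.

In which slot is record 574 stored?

1

Insert 761: h=16, slot 16 empty -> index 16.
Insert 14: h=2, slot 2 empty -> index 2.
Insert 417: h=4, slot 4 empty -> index 4.
Insert 95: h=7, slot 7 empty -> index 7.
Insert 30: h=16, slot 16 occupied -> index 0.
Insert 430: h=9, slot 9 empty -> index 9.
Insert 505: h=13, slot 13 empty -> index 13.
Insert 703: h=12, slot 12 empty -> index 12.
Insert 390: h=8, slot 8 empty -> index 8.
Insert 574: h=16, slots 16,0 occupied -> index 1.
Table: [30, 574, 14, —, 417, —, —, 95, 390, 430, —, —, 703, 505, —, —, 761]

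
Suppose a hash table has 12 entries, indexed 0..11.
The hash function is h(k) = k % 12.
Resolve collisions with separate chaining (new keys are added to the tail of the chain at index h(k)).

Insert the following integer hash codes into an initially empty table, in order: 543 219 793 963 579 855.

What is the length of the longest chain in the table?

5

Insert 543: h=3, bucket 3 empty -> new chain.
Insert 219: h=3, bucket 3 nonempty -> append to chain.
Insert 793: h=1, bucket 1 empty -> new chain.
Insert 963: h=3, bucket 3 nonempty -> append to chain.
Insert 579: h=3, bucket 3 nonempty -> append to chain.
Insert 855: h=3, bucket 3 nonempty -> append to chain.
Final buckets:
0: .
1: 793
2: .
3: 543 -> 219 -> 963 -> 579 -> 855
4: .
5: .
6: .
7: .
8: .
9: .
10: .
11: .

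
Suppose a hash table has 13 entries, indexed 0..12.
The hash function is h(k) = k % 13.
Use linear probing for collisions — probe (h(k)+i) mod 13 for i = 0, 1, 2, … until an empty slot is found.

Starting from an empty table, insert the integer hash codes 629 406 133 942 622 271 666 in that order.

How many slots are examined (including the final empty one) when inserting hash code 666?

Insert 629: h=5, slot 5 empty → index 5.
Insert 406: h=3, slot 3 empty → index 3.
Insert 133: h=3, slot 3 occupied → index 4.
Insert 942: h=6, slot 6 empty → index 6.
Insert 622: h=11, slot 11 empty → index 11.
Insert 271: h=11, slot 11 occupied → index 12.
Insert 666: h=3, slots 3,4,5,6 occupied → index 7.
Table: [—, —, —, 406, 133, 629, 942, 666, —, —, —, 622, 271]

5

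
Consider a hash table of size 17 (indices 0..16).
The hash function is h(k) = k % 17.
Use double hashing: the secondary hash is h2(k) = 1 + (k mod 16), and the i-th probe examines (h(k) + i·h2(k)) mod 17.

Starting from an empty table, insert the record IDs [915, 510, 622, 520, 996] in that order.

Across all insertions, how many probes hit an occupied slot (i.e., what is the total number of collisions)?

Insert 915: h=14, slot 14 empty => index 14.
Insert 510: h=0, slot 0 empty => index 0.
Insert 622: h=10, slot 10 empty => index 10.
Insert 520: h=10, h2=9, slot 10 occupied => index 2.
Insert 996: h=10, h2=5, slot 10 occupied => index 15.
Table: [510, _, 520, _, _, _, _, _, _, _, 622, _, _, _, 915, 996, _]

2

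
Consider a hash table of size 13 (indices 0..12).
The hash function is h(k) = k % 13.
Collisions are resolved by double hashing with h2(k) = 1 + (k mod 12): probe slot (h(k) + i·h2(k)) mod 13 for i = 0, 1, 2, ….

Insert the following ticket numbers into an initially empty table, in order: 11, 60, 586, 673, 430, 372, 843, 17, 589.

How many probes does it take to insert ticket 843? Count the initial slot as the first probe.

Insert 11: h=11, slot 11 empty => index 11.
Insert 60: h=8, slot 8 empty => index 8.
Insert 586: h=1, slot 1 empty => index 1.
Insert 673: h=10, slot 10 empty => index 10.
Insert 430: h=1, h2=11, slot 1 occupied => index 12.
Insert 372: h=8, h2=1, slot 8 occupied => index 9.
Insert 843: h=11, h2=4, slot 11 occupied => index 2.
Insert 17: h=4, slot 4 empty => index 4.
Insert 589: h=4, h2=2, slot 4 occupied => index 6.
Table: [∅, 586, 843, ∅, 17, ∅, 589, ∅, 60, 372, 673, 11, 430]

2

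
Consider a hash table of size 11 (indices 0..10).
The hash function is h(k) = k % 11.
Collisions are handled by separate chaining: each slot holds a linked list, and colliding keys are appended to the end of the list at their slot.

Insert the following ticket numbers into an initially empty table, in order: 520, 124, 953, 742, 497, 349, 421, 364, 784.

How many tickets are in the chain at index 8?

Insert 520: h=3, bucket 3 empty → new chain.
Insert 124: h=3, bucket 3 nonempty → append to chain.
Insert 953: h=7, bucket 7 empty → new chain.
Insert 742: h=5, bucket 5 empty → new chain.
Insert 497: h=2, bucket 2 empty → new chain.
Insert 349: h=8, bucket 8 empty → new chain.
Insert 421: h=3, bucket 3 nonempty → append to chain.
Insert 364: h=1, bucket 1 empty → new chain.
Insert 784: h=3, bucket 3 nonempty → append to chain.
Final buckets:
0: .
1: 364
2: 497
3: 520 -> 124 -> 421 -> 784
4: .
5: 742
6: .
7: 953
8: 349
9: .
10: .

1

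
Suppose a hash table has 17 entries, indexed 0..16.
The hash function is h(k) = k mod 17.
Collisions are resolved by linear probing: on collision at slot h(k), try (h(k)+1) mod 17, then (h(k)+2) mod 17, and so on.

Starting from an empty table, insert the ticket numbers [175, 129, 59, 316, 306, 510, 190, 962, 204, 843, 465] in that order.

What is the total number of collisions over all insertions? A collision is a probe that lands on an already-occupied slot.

9

175: h=5 => slot 5
129: h=10 => slot 10
59: h=8 => slot 8
316: h=10, probe 10,11 => slot 11
306: h=0 => slot 0
510: h=0, probe 0,1 => slot 1
190: h=3 => slot 3
962: h=10, probe 10,11,12 => slot 12
204: h=0, probe 0,1,2 => slot 2
843: h=10, probe 10,11,12,13 => slot 13
465: h=6 => slot 6
Table: [306, 510, 204, 190, ∅, 175, 465, ∅, 59, ∅, 129, 316, 962, 843, ∅, ∅, ∅]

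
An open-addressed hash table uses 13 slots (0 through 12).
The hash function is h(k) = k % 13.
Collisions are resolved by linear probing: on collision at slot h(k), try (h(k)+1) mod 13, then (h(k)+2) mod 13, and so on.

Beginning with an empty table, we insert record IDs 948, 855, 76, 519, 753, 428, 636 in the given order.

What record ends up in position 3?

636

948: h=12 → slot 12
855: h=10 → slot 10
76: h=11 → slot 11
519: h=12, probe 12,0 → slot 0
753: h=12, probe 12,0,1 → slot 1
428: h=12, probe 12,0,1,2 → slot 2
636: h=12, probe 12,0,1,2,3 → slot 3
Table: [519, 753, 428, 636, ∅, ∅, ∅, ∅, ∅, ∅, 855, 76, 948]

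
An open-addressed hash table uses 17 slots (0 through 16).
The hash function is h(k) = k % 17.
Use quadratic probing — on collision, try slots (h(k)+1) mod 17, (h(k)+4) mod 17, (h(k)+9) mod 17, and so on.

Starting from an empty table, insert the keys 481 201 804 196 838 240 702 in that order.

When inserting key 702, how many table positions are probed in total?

481: h=5 → slot 5
201: h=14 → slot 14
804: h=5, probe 5,6 → slot 6
196: h=9 → slot 9
838: h=5, probe 5,6,9,14,4 → slot 4
240: h=2 → slot 2
702: h=5, probe 5,6,9,14,4,13 → slot 13
Table: [—, —, 240, —, 838, 481, 804, —, —, 196, —, —, —, 702, 201, —, —]

6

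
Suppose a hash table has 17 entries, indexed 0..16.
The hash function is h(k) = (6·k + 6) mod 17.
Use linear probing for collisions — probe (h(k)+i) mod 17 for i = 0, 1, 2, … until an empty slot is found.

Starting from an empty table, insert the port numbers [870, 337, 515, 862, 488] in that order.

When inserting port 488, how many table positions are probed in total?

870 hashes to 7; slot 7 is free → place at 7.
337 hashes to 5; slot 5 is free → place at 5.
515 hashes to 2; slot 2 is free → place at 2.
862 hashes to 10; slot 10 is free → place at 10.
488 hashes to 10; 10 taken → place at 11.
Table: [_, _, 515, _, _, 337, _, 870, _, _, 862, 488, _, _, _, _, _]

2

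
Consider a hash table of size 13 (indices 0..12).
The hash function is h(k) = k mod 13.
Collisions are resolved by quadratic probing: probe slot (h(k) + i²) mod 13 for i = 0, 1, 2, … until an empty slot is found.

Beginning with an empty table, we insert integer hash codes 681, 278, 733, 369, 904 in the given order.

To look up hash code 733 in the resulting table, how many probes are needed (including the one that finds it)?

3

681: h=5 → slot 5
278: h=5, probe 5,6 → slot 6
733: h=5, probe 5,6,9 → slot 9
369: h=5, probe 5,6,9,1 → slot 1
904: h=7 → slot 7
Table: [—, 369, —, —, —, 681, 278, 904, —, 733, —, —, —]
Lookup 733: h=5, probe 5,6,9 → found at 9.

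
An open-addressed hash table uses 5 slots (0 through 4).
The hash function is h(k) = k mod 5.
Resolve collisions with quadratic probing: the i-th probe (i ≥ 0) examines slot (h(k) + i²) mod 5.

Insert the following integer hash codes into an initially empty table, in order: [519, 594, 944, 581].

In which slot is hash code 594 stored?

519 hashes to 4; slot 4 is free => place at 4.
594 hashes to 4; 4 taken => place at 0.
944 hashes to 4; 4,0 taken => place at 3.
581 hashes to 1; slot 1 is free => place at 1.
Table: [594, 581, _, 944, 519]

0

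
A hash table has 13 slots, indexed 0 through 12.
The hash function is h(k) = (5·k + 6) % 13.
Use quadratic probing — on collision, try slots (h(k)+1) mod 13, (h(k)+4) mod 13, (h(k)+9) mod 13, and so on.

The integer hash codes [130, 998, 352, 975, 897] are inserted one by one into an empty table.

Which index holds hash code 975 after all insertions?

130 hashes to 6; slot 6 is free -> place at 6.
998 hashes to 4; slot 4 is free -> place at 4.
352 hashes to 11; slot 11 is free -> place at 11.
975 hashes to 6; 6 taken -> place at 7.
897 hashes to 6; 6,7 taken -> place at 10.
Table: [., ., ., ., 998, ., 130, 975, ., ., 897, 352, .]

7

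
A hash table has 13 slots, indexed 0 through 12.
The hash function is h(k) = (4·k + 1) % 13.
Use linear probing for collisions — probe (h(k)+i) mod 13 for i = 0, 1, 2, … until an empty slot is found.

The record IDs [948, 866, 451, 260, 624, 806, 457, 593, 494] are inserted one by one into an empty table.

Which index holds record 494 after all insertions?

Insert 948: h=10, slot 10 empty → index 10.
Insert 866: h=7, slot 7 empty → index 7.
Insert 451: h=11, slot 11 empty → index 11.
Insert 260: h=1, slot 1 empty → index 1.
Insert 624: h=1, slot 1 occupied → index 2.
Insert 806: h=1, slots 1,2 occupied → index 3.
Insert 457: h=9, slot 9 empty → index 9.
Insert 593: h=7, slot 7 occupied → index 8.
Insert 494: h=1, slots 1,2,3 occupied → index 4.
Table: [_, 260, 624, 806, 494, _, _, 866, 593, 457, 948, 451, _]

4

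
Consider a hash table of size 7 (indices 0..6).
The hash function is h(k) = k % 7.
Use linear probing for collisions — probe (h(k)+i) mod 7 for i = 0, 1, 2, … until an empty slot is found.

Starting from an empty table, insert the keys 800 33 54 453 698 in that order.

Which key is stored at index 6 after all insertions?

800 hashes to 2; slot 2 is free => place at 2.
33 hashes to 5; slot 5 is free => place at 5.
54 hashes to 5; 5 taken => place at 6.
453 hashes to 5; 5,6 taken => place at 0.
698 hashes to 5; 5,6,0 taken => place at 1.
Table: [453, 698, 800, _, _, 33, 54]

54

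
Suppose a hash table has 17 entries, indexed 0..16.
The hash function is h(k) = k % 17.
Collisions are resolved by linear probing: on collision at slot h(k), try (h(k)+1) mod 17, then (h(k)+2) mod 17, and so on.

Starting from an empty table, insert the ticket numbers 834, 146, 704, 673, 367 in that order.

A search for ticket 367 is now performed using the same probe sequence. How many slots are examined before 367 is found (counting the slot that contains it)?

3

Insert 834: h=1, slot 1 empty => index 1.
Insert 146: h=10, slot 10 empty => index 10.
Insert 704: h=7, slot 7 empty => index 7.
Insert 673: h=10, slot 10 occupied => index 11.
Insert 367: h=10, slots 10,11 occupied => index 12.
Table: [—, 834, —, —, —, —, —, 704, —, —, 146, 673, 367, —, —, —, —]
Lookup 367: h=10, probe 10,11,12 → found at 12.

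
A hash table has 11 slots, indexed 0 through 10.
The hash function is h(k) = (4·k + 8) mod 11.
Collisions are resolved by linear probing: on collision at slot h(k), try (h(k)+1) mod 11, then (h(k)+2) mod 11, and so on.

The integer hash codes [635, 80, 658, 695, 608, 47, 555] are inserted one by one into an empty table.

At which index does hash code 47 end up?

635: h=7 → slot 7
80: h=9 → slot 9
658: h=0 → slot 0
695: h=5 → slot 5
608: h=9, probe 9,10 → slot 10
47: h=9, probe 9,10,0,1 → slot 1
555: h=6 → slot 6
Table: [658, 47, _, _, _, 695, 555, 635, _, 80, 608]

1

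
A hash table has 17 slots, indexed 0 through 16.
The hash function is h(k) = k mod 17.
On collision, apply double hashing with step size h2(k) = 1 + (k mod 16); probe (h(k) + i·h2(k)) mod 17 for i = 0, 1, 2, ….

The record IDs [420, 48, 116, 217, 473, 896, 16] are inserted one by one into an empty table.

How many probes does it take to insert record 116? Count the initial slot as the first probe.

2

420 hashes to 12; slot 12 is free -> place at 12.
48 hashes to 14; slot 14 is free -> place at 14.
116 hashes to 14, h2=5; 14 taken -> place at 2.
217 hashes to 13; slot 13 is free -> place at 13.
473 hashes to 14, h2=10; 14 taken -> place at 7.
896 hashes to 12, h2=1; 12,13,14 taken -> place at 15.
16 hashes to 16; slot 16 is free -> place at 16.
Table: [—, —, 116, —, —, —, —, 473, —, —, —, —, 420, 217, 48, 896, 16]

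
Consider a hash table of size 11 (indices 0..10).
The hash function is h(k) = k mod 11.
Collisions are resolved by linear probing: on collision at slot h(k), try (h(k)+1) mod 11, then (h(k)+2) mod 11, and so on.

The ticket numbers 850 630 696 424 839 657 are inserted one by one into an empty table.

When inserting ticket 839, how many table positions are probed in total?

Insert 850: h=3, slot 3 empty → index 3.
Insert 630: h=3, slot 3 occupied → index 4.
Insert 696: h=3, slots 3,4 occupied → index 5.
Insert 424: h=6, slot 6 empty → index 6.
Insert 839: h=3, slots 3,4,5,6 occupied → index 7.
Insert 657: h=8, slot 8 empty → index 8.
Table: [—, —, —, 850, 630, 696, 424, 839, 657, —, —]

5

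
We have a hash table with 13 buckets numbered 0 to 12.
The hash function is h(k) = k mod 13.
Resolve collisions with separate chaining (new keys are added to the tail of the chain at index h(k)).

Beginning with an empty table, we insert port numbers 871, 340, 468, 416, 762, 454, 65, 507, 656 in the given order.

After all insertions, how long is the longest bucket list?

871 → bucket 0
340 → bucket 2
468 → bucket 0 (collision)
416 → bucket 0 (collision)
762 → bucket 8
454 → bucket 12
65 → bucket 0 (collision)
507 → bucket 0 (collision)
656 → bucket 6
Final buckets:
0: 871 -> 468 -> 416 -> 65 -> 507
1: .
2: 340
3: .
4: .
5: .
6: 656
7: .
8: 762
9: .
10: .
11: .
12: 454

5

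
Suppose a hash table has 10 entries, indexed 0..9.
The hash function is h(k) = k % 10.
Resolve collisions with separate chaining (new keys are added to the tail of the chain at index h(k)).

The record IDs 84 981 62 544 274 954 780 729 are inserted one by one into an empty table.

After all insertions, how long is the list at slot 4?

84 → bucket 4
981 → bucket 1
62 → bucket 2
544 → bucket 4 (collision)
274 → bucket 4 (collision)
954 → bucket 4 (collision)
780 → bucket 0
729 → bucket 9
Final buckets:
0: 780
1: 981
2: 62
3: —
4: 84 -> 544 -> 274 -> 954
5: —
6: —
7: —
8: —
9: 729

4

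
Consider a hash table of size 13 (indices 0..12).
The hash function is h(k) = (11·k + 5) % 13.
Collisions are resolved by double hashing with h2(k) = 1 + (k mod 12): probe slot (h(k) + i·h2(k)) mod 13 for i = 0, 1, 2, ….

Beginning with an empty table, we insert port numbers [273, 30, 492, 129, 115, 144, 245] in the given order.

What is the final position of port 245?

2

Insert 273: h=5, slot 5 empty -> index 5.
Insert 30: h=10, slot 10 empty -> index 10.
Insert 492: h=9, slot 9 empty -> index 9.
Insert 129: h=7, slot 7 empty -> index 7.
Insert 115: h=9, h2=8, slot 9 occupied -> index 4.
Insert 144: h=3, slot 3 empty -> index 3.
Insert 245: h=9, h2=6, slot 9 occupied -> index 2.
Table: [_, _, 245, 144, 115, 273, _, 129, _, 492, 30, _, _]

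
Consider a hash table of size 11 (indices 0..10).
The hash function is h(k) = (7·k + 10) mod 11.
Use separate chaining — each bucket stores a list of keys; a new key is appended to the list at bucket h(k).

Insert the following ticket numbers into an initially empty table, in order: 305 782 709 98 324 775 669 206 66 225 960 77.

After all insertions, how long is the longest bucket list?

305 -> bucket 0
782 -> bucket 6
709 -> bucket 1
98 -> bucket 3
324 -> bucket 1 (collision)
775 -> bucket 1 (collision)
669 -> bucket 7
206 -> bucket 0 (collision)
66 -> bucket 10
225 -> bucket 1 (collision)
960 -> bucket 9
77 -> bucket 10 (collision)
Final buckets:
0: 305 -> 206
1: 709 -> 324 -> 775 -> 225
2: _
3: 98
4: _
5: _
6: 782
7: 669
8: _
9: 960
10: 66 -> 77

4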